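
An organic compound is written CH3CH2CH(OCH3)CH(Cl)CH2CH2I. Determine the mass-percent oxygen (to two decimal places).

5.79%

Atom tally by fragment:
  CH3 → C:1 H:3
  CH2 → C:1 H:2
  CH(OCH3) → C:2 H:4 O:1
  CH(Cl) → C:1 H:1 Cl:1
  CH2 → C:1 H:2
  CH2I → C:1 H:2 I:1
Element totals:
  C: 7
  H: 14
  Cl: 1
  I: 1
  O: 1
Molecular formula: C7H14ClIO.
Molar mass = 276.542 g/mol.
Mass from O: 1 × 15.999 = 15.999 g/mol.
%O = 15.999 / 276.542 × 100 = 5.79%.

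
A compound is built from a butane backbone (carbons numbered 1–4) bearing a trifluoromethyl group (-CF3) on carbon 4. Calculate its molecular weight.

126.12 g/mol

Atom tally by fragment:
  CH3 → C:1 H:3
  CH2 → C:1 H:2
  CH2 → C:1 H:2
  CH2CF3 → C:2 H:2 F:3
Element totals:
  C: 5
  H: 9
  F: 3
Molecular formula: C5H9F3.
  M = 5(12.011) + 9(1.008) + 3(18.998)
    = 60.055 + 9.072 + 56.994 = 126.121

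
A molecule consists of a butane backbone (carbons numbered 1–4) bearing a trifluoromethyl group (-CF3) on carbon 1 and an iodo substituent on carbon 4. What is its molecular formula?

C5H8F3I

Atom tally by fragment:
  F3CCH2 → C:2 H:2 F:3
  CH2 → C:1 H:2
  CH2 → C:1 H:2
  CH2I → C:1 H:2 I:1
Element totals:
  C: 5
  H: 8
  F: 3
  I: 1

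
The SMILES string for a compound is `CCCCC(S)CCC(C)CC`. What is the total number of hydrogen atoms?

24

Atom tally by fragment:
  CH3 → C:1 H:3
  CH2 → C:1 H:2
  CH2 → C:1 H:2
  CH2 → C:1 H:2
  CH(SH) → C:1 H:2 S:1
  CH2 → C:1 H:2
  CH2 → C:1 H:2
  CH(CH3) → C:2 H:4
  CH2 → C:1 H:2
  CH3 → C:1 H:3
Element totals:
  C: 11
  H: 24
  S: 1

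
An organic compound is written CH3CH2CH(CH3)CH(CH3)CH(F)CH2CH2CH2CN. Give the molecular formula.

Atom tally by fragment:
  CH3 → C:1 H:3
  CH2 → C:1 H:2
  CH(CH3) → C:2 H:4
  CH(CH3) → C:2 H:4
  CH(F) → C:1 H:1 F:1
  CH2 → C:1 H:2
  CH2 → C:1 H:2
  CH2CN → C:2 H:2 N:1
Element totals:
  C: 11
  H: 20
  F: 1
  N: 1

C11H20FN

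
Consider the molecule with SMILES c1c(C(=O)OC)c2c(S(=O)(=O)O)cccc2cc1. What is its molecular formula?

C12H10O5S

Atom tally by fragment:
  naphthalene ring system core → C:10 H:8
  (− 2 ring H displaced by substituents)
  + COOCH3 → C:2 H:3 O:2
  + SO3H → S:1 O:3 H:1
Element totals:
  C: 12
  H: 10
  O: 5
  S: 1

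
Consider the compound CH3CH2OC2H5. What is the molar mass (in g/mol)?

Atom tally by fragment:
  CH3 → C:1 H:3
  CH2OC2H5 → C:3 H:7 O:1
Element totals:
  C: 4
  H: 10
  O: 1
Molecular formula: C4H10O.
  M = 4(12.011) + 10(1.008) + 15.999
    = 48.044 + 10.080 + 15.999 = 74.123

74.12 g/mol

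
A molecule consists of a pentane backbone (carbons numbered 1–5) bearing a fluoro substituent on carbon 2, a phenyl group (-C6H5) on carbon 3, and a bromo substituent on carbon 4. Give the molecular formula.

Atom tally by fragment:
  CH3 → C:1 H:3
  CH(F) → C:1 H:1 F:1
  CH(C6H5) → C:7 H:6
  CH(Br) → C:1 H:1 Br:1
  CH3 → C:1 H:3
Element totals:
  C: 11
  H: 14
  Br: 1
  F: 1

C11H14BrF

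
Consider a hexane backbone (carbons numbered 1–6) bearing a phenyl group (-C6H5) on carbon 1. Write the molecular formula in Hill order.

C12H18

Atom tally by fragment:
  C6H5CH2 → C:7 H:7
  CH2 → C:1 H:2
  CH2 → C:1 H:2
  CH2 → C:1 H:2
  CH2 → C:1 H:2
  CH3 → C:1 H:3
Element totals:
  C: 12
  H: 18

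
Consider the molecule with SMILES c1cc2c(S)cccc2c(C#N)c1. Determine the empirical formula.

Atom tally by fragment:
  naphthalene ring system core → C:10 H:8
  (− 2 ring H displaced by substituents)
  + SH → S:1 H:1
  + CN → C:1 N:1
Element totals:
  C: 11
  H: 7
  N: 1
  S: 1
Molecular formula: C11H7NS.
gcd of subscripts (11, 7, 1, 1) = 1, so the empirical formula equals the molecular formula.

C11H7NS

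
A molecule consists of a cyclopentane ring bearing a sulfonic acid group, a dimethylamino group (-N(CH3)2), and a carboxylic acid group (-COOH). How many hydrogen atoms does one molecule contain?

15

Atom tally by fragment:
  cyclopentane ring core → C:5 H:10
  (− 3 ring H displaced by substituents)
  + SO3H → S:1 O:3 H:1
  + N(CH3)2 → N:1 C:2 H:6
  + COOH → C:1 H:1 O:2
Element totals:
  C: 8
  H: 15
  N: 1
  O: 5
  S: 1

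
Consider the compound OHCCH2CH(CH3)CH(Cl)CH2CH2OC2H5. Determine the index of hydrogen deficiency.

Element totals:
  C: 9
  H: 17
  Cl: 1
  O: 2
Molecular formula: C9H17ClO2.
DoU = (2C + 2 + N − H − X) / 2 = (2·9 + 2 + 0 − 17 − 1) / 2 = 1.

1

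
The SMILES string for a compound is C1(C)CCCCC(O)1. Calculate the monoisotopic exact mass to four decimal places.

Atom tally by fragment:
  cyclohexane ring core → C:6 H:12
  (− 2 ring H displaced by substituents)
  + CH3 → C:1 H:3
  + OH → O:1 H:1
Element totals:
  C: 7
  H: 14
  O: 1
Molecular formula: C7H14O.
  M = 7(12.0) + 14(1.007825) + 15.994915
    = 84.000000 + 14.109550 + 15.994915 = 114.104465

114.1045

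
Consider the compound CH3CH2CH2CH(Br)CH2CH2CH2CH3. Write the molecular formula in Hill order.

C8H17Br

Element totals:
  C: 8
  H: 17
  Br: 1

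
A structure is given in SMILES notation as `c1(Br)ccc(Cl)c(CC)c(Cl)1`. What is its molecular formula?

C8H7BrCl2

Atom tally by fragment:
  benzene ring core → C:6 H:6
  (− 4 ring H displaced by substituents)
  + Br → Br:1
  + Cl → Cl:1
  + C2H5 → C:2 H:5
  + Cl → Cl:1
Element totals:
  C: 8
  H: 7
  Br: 1
  Cl: 2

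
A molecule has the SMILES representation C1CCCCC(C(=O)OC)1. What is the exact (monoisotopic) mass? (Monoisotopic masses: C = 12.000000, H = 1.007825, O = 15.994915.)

Atom tally by fragment:
  cyclohexane ring core → C:6 H:12
  (− 1 ring H displaced by substituents)
  + COOCH3 → C:2 H:3 O:2
Element totals:
  C: 8
  H: 14
  O: 2
Molecular formula: C8H14O2.
  M = 8(12.0) + 14(1.007825) + 2(15.994915)
    = 96.000000 + 14.109550 + 31.989830 = 142.099380

142.0994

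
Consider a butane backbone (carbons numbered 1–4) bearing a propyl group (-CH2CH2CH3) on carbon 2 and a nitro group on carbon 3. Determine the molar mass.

Atom tally by fragment:
  CH3 → C:1 H:3
  CH(CH2CH2CH3) → C:4 H:8
  CH(NO2) → C:1 H:1 N:1 O:2
  CH3 → C:1 H:3
Element totals:
  C: 7
  H: 15
  N: 1
  O: 2
Molecular formula: C7H15NO2.
  M = 7(12.011) + 15(1.008) + 14.007 + 2(15.999)
    = 84.077 + 15.120 + 14.007 + 31.998 = 145.202

145.20 g/mol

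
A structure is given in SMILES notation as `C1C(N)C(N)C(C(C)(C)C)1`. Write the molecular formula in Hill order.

C8H18N2

Atom tally by fragment:
  cyclobutane ring core → C:4 H:8
  (− 3 ring H displaced by substituents)
  + NH2 → N:1 H:2
  + NH2 → N:1 H:2
  + C(CH3)3 → C:4 H:9
Element totals:
  C: 8
  H: 18
  N: 2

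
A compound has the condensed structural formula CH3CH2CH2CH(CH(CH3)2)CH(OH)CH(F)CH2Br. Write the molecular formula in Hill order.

Element totals:
  C: 10
  H: 20
  Br: 1
  F: 1
  O: 1

C10H20BrFO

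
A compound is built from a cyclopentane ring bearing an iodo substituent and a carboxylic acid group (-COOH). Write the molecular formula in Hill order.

Atom tally by fragment:
  cyclopentane ring core → C:5 H:10
  (− 2 ring H displaced by substituents)
  + I → I:1
  + COOH → C:1 H:1 O:2
Element totals:
  C: 6
  H: 9
  I: 1
  O: 2

C6H9IO2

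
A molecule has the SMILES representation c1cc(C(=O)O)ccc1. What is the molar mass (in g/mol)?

122.12 g/mol

Atom tally by fragment:
  benzene ring core → C:6 H:6
  (− 1 ring H displaced by substituents)
  + COOH → C:1 H:1 O:2
Element totals:
  C: 7
  H: 6
  O: 2
Molecular formula: C7H6O2.
  M = 7(12.011) + 6(1.008) + 2(15.999)
    = 84.077 + 6.048 + 31.998 = 122.123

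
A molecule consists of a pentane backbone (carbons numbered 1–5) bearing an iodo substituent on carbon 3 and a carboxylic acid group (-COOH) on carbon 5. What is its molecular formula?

C6H11IO2

Atom tally by fragment:
  CH3 → C:1 H:3
  CH2 → C:1 H:2
  CH(I) → C:1 H:1 I:1
  CH2 → C:1 H:2
  CH2COOH → C:2 H:3 O:2
Element totals:
  C: 6
  H: 11
  I: 1
  O: 2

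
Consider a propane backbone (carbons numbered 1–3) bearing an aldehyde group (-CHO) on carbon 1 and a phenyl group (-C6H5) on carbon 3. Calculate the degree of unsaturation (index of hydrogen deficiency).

5

Atom tally by fragment:
  OHCCH2 → C:2 H:3 O:1
  CH2 → C:1 H:2
  CH2C6H5 → C:7 H:7
Element totals:
  C: 10
  H: 12
  O: 1
Molecular formula: C10H12O.
DoU = (2C + 2 + N − H − X) / 2 = (2·10 + 2 + 0 − 12 − 0) / 2 = 5.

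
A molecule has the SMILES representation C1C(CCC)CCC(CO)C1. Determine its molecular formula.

C10H20O

Atom tally by fragment:
  cyclohexane ring core → C:6 H:12
  (− 2 ring H displaced by substituents)
  + CH2CH2CH3 → C:3 H:7
  + CH2OH → C:1 H:3 O:1
Element totals:
  C: 10
  H: 20
  O: 1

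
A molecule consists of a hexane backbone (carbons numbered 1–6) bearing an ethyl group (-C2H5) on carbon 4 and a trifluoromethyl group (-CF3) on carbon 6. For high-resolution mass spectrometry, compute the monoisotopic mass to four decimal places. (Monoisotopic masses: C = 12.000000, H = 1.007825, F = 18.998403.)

182.1282

Atom tally by fragment:
  CH3 → C:1 H:3
  CH2 → C:1 H:2
  CH2 → C:1 H:2
  CH(C2H5) → C:3 H:6
  CH2 → C:1 H:2
  CH2CF3 → C:2 H:2 F:3
Element totals:
  C: 9
  H: 17
  F: 3
Molecular formula: C9H17F3.
  M = 9(12.0) + 17(1.007825) + 3(18.998403)
    = 108.000000 + 17.133025 + 56.995209 = 182.128234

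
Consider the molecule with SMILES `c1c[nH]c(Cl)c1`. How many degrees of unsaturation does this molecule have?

Atom tally by fragment:
  pyrrole ring core → C:4 H:5 N:1
  (− 1 ring H displaced by substituents)
  + Cl → Cl:1
Element totals:
  C: 4
  H: 4
  Cl: 1
  N: 1
Molecular formula: C4H4ClN.
DoU = (2C + 2 + N − H − X) / 2 = (2·4 + 2 + 1 − 4 − 1) / 2 = 3.

3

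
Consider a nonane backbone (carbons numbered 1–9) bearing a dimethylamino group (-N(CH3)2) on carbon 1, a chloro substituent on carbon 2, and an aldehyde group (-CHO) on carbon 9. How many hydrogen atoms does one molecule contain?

24

Atom tally by fragment:
  (CH3)2NCH2 → C:3 H:8 N:1
  CH(Cl) → C:1 H:1 Cl:1
  CH2 → C:1 H:2
  CH2 → C:1 H:2
  CH2 → C:1 H:2
  CH2 → C:1 H:2
  CH2 → C:1 H:2
  CH2 → C:1 H:2
  CH2CHO → C:2 H:3 O:1
Element totals:
  C: 12
  H: 24
  Cl: 1
  N: 1
  O: 1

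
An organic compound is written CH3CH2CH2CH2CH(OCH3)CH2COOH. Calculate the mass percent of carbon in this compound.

59.98%

Atom tally by fragment:
  CH3 → C:1 H:3
  CH2 → C:1 H:2
  CH2 → C:1 H:2
  CH2 → C:1 H:2
  CH(OCH3) → C:2 H:4 O:1
  CH2COOH → C:2 H:3 O:2
Element totals:
  C: 8
  H: 16
  O: 3
Molecular formula: C8H16O3.
Molar mass = 160.213 g/mol.
Mass from C: 8 × 12.011 = 96.088 g/mol.
%C = 96.088 / 160.213 × 100 = 59.98%.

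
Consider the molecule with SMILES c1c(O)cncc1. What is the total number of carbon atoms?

5

Atom tally by fragment:
  pyridine ring core → C:5 H:5 N:1
  (− 1 ring H displaced by substituents)
  + OH → O:1 H:1
Element totals:
  C: 5
  H: 5
  N: 1
  O: 1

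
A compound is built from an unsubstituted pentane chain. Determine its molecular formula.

Atom tally by fragment:
  CH3 → C:1 H:3
  CH2 → C:1 H:2
  CH2 → C:1 H:2
  CH2 → C:1 H:2
  CH3 → C:1 H:3
Element totals:
  C: 5
  H: 12

C5H12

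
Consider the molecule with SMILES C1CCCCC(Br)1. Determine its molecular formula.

C6H11Br

Atom tally by fragment:
  cyclohexane ring core → C:6 H:12
  (− 1 ring H displaced by substituents)
  + Br → Br:1
Element totals:
  C: 6
  H: 11
  Br: 1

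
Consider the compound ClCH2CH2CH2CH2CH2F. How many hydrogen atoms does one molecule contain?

10

Atom tally by fragment:
  ClCH2 → C:1 H:2 Cl:1
  CH2 → C:1 H:2
  CH2 → C:1 H:2
  CH2 → C:1 H:2
  CH2F → C:1 H:2 F:1
Element totals:
  C: 5
  H: 10
  Cl: 1
  F: 1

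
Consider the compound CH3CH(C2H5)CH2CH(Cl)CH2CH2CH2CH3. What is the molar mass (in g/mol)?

176.73 g/mol

Atom tally by fragment:
  CH3 → C:1 H:3
  CH(C2H5) → C:3 H:6
  CH2 → C:1 H:2
  CH(Cl) → C:1 H:1 Cl:1
  CH2 → C:1 H:2
  CH2 → C:1 H:2
  CH2 → C:1 H:2
  CH3 → C:1 H:3
Element totals:
  C: 10
  H: 21
  Cl: 1
Molecular formula: C10H21Cl.
  M = 10(12.011) + 21(1.008) + 35.45
    = 120.110 + 21.168 + 35.450 = 176.728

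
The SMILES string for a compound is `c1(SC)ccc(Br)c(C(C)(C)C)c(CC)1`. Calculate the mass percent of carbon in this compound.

54.36%

Atom tally by fragment:
  benzene ring core → C:6 H:6
  (− 4 ring H displaced by substituents)
  + SCH3 → C:1 H:3 S:1
  + Br → Br:1
  + C(CH3)3 → C:4 H:9
  + C2H5 → C:2 H:5
Element totals:
  C: 13
  H: 19
  Br: 1
  S: 1
Molecular formula: C13H19BrS.
Molar mass = 287.259 g/mol.
Mass from C: 13 × 12.011 = 156.143 g/mol.
%C = 156.143 / 287.259 × 100 = 54.36%.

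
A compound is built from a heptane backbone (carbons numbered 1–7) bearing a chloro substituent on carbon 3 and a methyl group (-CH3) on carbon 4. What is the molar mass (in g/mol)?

Atom tally by fragment:
  CH3 → C:1 H:3
  CH2 → C:1 H:2
  CH(Cl) → C:1 H:1 Cl:1
  CH(CH3) → C:2 H:4
  CH2 → C:1 H:2
  CH2 → C:1 H:2
  CH3 → C:1 H:3
Element totals:
  C: 8
  H: 17
  Cl: 1
Molecular formula: C8H17Cl.
  M = 8(12.011) + 17(1.008) + 35.45
    = 96.088 + 17.136 + 35.450 = 148.674

148.67 g/mol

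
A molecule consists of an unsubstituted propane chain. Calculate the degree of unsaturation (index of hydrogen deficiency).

0

Atom tally by fragment:
  CH3 → C:1 H:3
  CH2 → C:1 H:2
  CH3 → C:1 H:3
Element totals:
  C: 3
  H: 8
Molecular formula: C3H8.
DoU = (2C + 2 + N − H − X) / 2 = (2·3 + 2 + 0 − 8 − 0) / 2 = 0.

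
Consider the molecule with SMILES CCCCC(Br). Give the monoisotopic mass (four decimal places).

Atom tally by fragment:
  CH3 → C:1 H:3
  CH2 → C:1 H:2
  CH2 → C:1 H:2
  CH2 → C:1 H:2
  CH2Br → C:1 H:2 Br:1
Element totals:
  C: 5
  H: 11
  Br: 1
Molecular formula: C5H11Br.
  M = 5(12.0) + 11(1.007825) + 78.918338
    = 60.000000 + 11.086075 + 78.918338 = 150.004413

150.0044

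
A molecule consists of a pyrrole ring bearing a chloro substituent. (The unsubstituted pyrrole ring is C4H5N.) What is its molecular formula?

C4H4ClN

Atom tally by fragment:
  pyrrole ring core → C:4 H:5 N:1
  (− 1 ring H displaced by substituents)
  + Cl → Cl:1
Element totals:
  C: 4
  H: 4
  Cl: 1
  N: 1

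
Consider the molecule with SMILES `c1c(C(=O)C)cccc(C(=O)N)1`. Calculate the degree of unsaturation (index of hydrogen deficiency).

6

Atom tally by fragment:
  benzene ring core → C:6 H:6
  (− 2 ring H displaced by substituents)
  + COCH3 → C:2 H:3 O:1
  + CONH2 → C:1 H:2 O:1 N:1
Element totals:
  C: 9
  H: 9
  N: 1
  O: 2
Molecular formula: C9H9NO2.
DoU = (2C + 2 + N − H − X) / 2 = (2·9 + 2 + 1 − 9 − 0) / 2 = 6.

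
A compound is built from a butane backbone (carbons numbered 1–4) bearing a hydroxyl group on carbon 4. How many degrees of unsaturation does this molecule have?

Atom tally by fragment:
  CH3 → C:1 H:3
  CH2 → C:1 H:2
  CH2 → C:1 H:2
  CH2OH → C:1 H:3 O:1
Element totals:
  C: 4
  H: 10
  O: 1
Molecular formula: C4H10O.
DoU = (2C + 2 + N − H − X) / 2 = (2·4 + 2 + 0 − 10 − 0) / 2 = 0.

0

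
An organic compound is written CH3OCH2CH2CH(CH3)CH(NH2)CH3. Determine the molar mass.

131.22 g/mol

Atom tally by fragment:
  CH3OCH2 → C:2 H:5 O:1
  CH2 → C:1 H:2
  CH(CH3) → C:2 H:4
  CH(NH2) → C:1 H:3 N:1
  CH3 → C:1 H:3
Element totals:
  C: 7
  H: 17
  N: 1
  O: 1
Molecular formula: C7H17NO.
  M = 7(12.011) + 17(1.008) + 14.007 + 15.999
    = 84.077 + 17.136 + 14.007 + 15.999 = 131.219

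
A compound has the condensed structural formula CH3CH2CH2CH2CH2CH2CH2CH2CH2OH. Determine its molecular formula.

C9H20O

Atom tally by fragment:
  CH3 → C:1 H:3
  CH2 → C:1 H:2
  CH2 → C:1 H:2
  CH2 → C:1 H:2
  CH2 → C:1 H:2
  CH2 → C:1 H:2
  CH2 → C:1 H:2
  CH2CH2OH → C:2 H:5 O:1
Element totals:
  C: 9
  H: 20
  O: 1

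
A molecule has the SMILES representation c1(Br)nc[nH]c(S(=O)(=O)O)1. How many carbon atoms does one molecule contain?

Atom tally by fragment:
  imidazole ring core → C:3 H:4 N:2
  (− 2 ring H displaced by substituents)
  + Br → Br:1
  + SO3H → S:1 O:3 H:1
Element totals:
  C: 3
  H: 3
  Br: 1
  N: 2
  O: 3
  S: 1

3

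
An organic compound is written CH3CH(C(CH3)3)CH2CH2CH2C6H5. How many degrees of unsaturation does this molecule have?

4

Atom tally by fragment:
  CH3 → C:1 H:3
  CH(C(CH3)3) → C:5 H:10
  CH2 → C:1 H:2
  CH2 → C:1 H:2
  CH2C6H5 → C:7 H:7
Element totals:
  C: 15
  H: 24
Molecular formula: C15H24.
DoU = (2C + 2 + N − H − X) / 2 = (2·15 + 2 + 0 − 24 − 0) / 2 = 4.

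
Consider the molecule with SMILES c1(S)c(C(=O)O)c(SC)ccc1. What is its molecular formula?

C8H8O2S2

Atom tally by fragment:
  benzene ring core → C:6 H:6
  (− 3 ring H displaced by substituents)
  + SH → S:1 H:1
  + COOH → C:1 H:1 O:2
  + SCH3 → C:1 H:3 S:1
Element totals:
  C: 8
  H: 8
  O: 2
  S: 2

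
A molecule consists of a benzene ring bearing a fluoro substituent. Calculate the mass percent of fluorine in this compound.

Atom tally by fragment:
  benzene ring core → C:6 H:6
  (− 1 ring H displaced by substituents)
  + F → F:1
Element totals:
  C: 6
  H: 5
  F: 1
Molecular formula: C6H5F.
Molar mass = 96.104 g/mol.
Mass from F: 1 × 18.998 = 18.998 g/mol.
%F = 18.998 / 96.104 × 100 = 19.77%.

19.77%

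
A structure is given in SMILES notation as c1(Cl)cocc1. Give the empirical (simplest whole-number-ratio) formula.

C4H3ClO

Atom tally by fragment:
  furan ring core → C:4 H:4 O:1
  (− 1 ring H displaced by substituents)
  + Cl → Cl:1
Element totals:
  C: 4
  H: 3
  Cl: 1
  O: 1
Molecular formula: C4H3ClO.
gcd of subscripts (4, 1, 3, 1) = 1, so the empirical formula equals the molecular formula.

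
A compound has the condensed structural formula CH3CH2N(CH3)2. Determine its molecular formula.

Atom tally by fragment:
  CH3 → C:1 H:3
  CH2N(CH3)2 → C:3 H:8 N:1
Element totals:
  C: 4
  H: 11
  N: 1

C4H11N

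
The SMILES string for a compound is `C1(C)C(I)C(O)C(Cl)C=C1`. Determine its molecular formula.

Atom tally by fragment:
  cyclohexene ring core → C:6 H:10
  (− 4 ring H displaced by substituents)
  + CH3 → C:1 H:3
  + I → I:1
  + OH → O:1 H:1
  + Cl → Cl:1
Element totals:
  C: 7
  H: 10
  Cl: 1
  I: 1
  O: 1

C7H10ClIO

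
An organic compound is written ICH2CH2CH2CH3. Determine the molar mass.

184.02 g/mol

Element totals:
  C: 4
  H: 9
  I: 1
Molecular formula: C4H9I.
  M = 4(12.011) + 9(1.008) + 126.904
    = 48.044 + 9.072 + 126.904 = 184.020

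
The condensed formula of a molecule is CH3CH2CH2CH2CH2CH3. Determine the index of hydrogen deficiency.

0

Element totals:
  C: 6
  H: 14
Molecular formula: C6H14.
DoU = (2C + 2 + N − H − X) / 2 = (2·6 + 2 + 0 − 14 − 0) / 2 = 0.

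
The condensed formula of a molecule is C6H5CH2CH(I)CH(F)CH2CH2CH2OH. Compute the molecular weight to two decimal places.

Atom tally by fragment:
  C6H5CH2 → C:7 H:7
  CH(I) → C:1 H:1 I:1
  CH(F) → C:1 H:1 F:1
  CH2 → C:1 H:2
  CH2CH2OH → C:2 H:5 O:1
Element totals:
  C: 12
  H: 16
  F: 1
  I: 1
  O: 1
Molecular formula: C12H16FIO.
  M = 12(12.011) + 16(1.008) + 18.998 + 126.904 + 15.999
    = 144.132 + 16.128 + 18.998 + 126.904 + 15.999 = 322.161

322.16 g/mol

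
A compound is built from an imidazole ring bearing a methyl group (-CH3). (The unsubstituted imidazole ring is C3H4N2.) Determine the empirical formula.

Atom tally by fragment:
  imidazole ring core → C:3 H:4 N:2
  (− 1 ring H displaced by substituents)
  + CH3 → C:1 H:3
Element totals:
  C: 4
  H: 6
  N: 2
Molecular formula: C4H6N2.
gcd of subscripts = 2; dividing each by 2:
  C: 4/2 = 2
  H: 6/2 = 3
  N: 2/2 = 1

C2H3N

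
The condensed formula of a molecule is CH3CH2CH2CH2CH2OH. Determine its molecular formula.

C5H12O

Element totals:
  C: 5
  H: 12
  O: 1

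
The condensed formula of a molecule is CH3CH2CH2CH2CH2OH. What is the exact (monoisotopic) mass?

Element totals:
  C: 5
  H: 12
  O: 1
Molecular formula: C5H12O.
  M = 5(12.0) + 12(1.007825) + 15.994915
    = 60.000000 + 12.093900 + 15.994915 = 88.088815

88.0888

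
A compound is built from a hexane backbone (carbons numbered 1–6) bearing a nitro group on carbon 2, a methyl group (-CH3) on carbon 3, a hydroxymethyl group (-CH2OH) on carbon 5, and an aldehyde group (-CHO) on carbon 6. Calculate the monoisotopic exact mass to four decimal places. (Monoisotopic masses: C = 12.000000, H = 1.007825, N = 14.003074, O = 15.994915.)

Atom tally by fragment:
  CH3 → C:1 H:3
  CH(NO2) → C:1 H:1 N:1 O:2
  CH(CH3) → C:2 H:4
  CH2 → C:1 H:2
  CH(CH2OH) → C:2 H:4 O:1
  CH2CHO → C:2 H:3 O:1
Element totals:
  C: 9
  H: 17
  N: 1
  O: 4
Molecular formula: C9H17NO4.
  M = 9(12.0) + 17(1.007825) + 14.003074 + 4(15.994915)
    = 108.000000 + 17.133025 + 14.003074 + 63.979660 = 203.115759

203.1158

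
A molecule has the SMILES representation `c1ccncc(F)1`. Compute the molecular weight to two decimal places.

Atom tally by fragment:
  pyridine ring core → C:5 H:5 N:1
  (− 1 ring H displaced by substituents)
  + F → F:1
Element totals:
  C: 5
  H: 4
  F: 1
  N: 1
Molecular formula: C5H4FN.
  M = 5(12.011) + 4(1.008) + 18.998 + 14.007
    = 60.055 + 4.032 + 18.998 + 14.007 = 97.092

97.09 g/mol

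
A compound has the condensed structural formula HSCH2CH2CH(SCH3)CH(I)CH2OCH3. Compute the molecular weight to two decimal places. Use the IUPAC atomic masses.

306.22 g/mol

Element totals:
  C: 7
  H: 15
  I: 1
  O: 1
  S: 2
Molecular formula: C7H15IOS2.
  M = 7(12.011) + 15(1.008) + 126.904 + 15.999 + 2(32.06)
    = 84.077 + 15.120 + 126.904 + 15.999 + 64.120 = 306.220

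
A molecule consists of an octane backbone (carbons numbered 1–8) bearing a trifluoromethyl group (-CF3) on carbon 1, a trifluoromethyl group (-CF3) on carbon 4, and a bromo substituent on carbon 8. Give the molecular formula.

C10H15BrF6

Atom tally by fragment:
  F3CCH2 → C:2 H:2 F:3
  CH2 → C:1 H:2
  CH2 → C:1 H:2
  CH(CF3) → C:2 H:1 F:3
  CH2 → C:1 H:2
  CH2 → C:1 H:2
  CH2 → C:1 H:2
  CH2Br → C:1 H:2 Br:1
Element totals:
  C: 10
  H: 15
  Br: 1
  F: 6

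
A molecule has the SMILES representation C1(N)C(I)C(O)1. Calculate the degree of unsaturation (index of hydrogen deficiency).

1

Atom tally by fragment:
  cyclopropane ring core → C:3 H:6
  (− 3 ring H displaced by substituents)
  + NH2 → N:1 H:2
  + I → I:1
  + OH → O:1 H:1
Element totals:
  C: 3
  H: 6
  I: 1
  N: 1
  O: 1
Molecular formula: C3H6INO.
DoU = (2C + 2 + N − H − X) / 2 = (2·3 + 2 + 1 − 6 − 1) / 2 = 1.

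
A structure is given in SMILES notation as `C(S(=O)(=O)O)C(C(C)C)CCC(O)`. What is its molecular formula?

Atom tally by fragment:
  HO3SCH2 → C:1 H:3 S:1 O:3
  CH(CH(CH3)2) → C:4 H:8
  CH2 → C:1 H:2
  CH2 → C:1 H:2
  CH2OH → C:1 H:3 O:1
Element totals:
  C: 8
  H: 18
  O: 4
  S: 1

C8H18O4S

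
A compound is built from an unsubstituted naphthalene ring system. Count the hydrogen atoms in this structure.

Atom tally by fragment:
  naphthalene ring system core → C:10 H:8
Element totals:
  C: 10
  H: 8

8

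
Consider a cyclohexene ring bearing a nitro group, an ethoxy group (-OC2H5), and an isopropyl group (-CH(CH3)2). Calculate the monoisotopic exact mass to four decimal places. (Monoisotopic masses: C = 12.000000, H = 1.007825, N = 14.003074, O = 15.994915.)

Atom tally by fragment:
  cyclohexene ring core → C:6 H:10
  (− 3 ring H displaced by substituents)
  + NO2 → N:1 O:2
  + OC2H5 → C:2 H:5 O:1
  + CH(CH3)2 → C:3 H:7
Element totals:
  C: 11
  H: 19
  N: 1
  O: 3
Molecular formula: C11H19NO3.
  M = 11(12.0) + 19(1.007825) + 14.003074 + 3(15.994915)
    = 132.000000 + 19.148675 + 14.003074 + 47.984745 = 213.136494

213.1365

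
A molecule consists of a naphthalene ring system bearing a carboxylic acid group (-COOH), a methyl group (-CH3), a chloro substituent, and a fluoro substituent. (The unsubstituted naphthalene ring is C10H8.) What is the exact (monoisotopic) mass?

Atom tally by fragment:
  naphthalene ring system core → C:10 H:8
  (− 4 ring H displaced by substituents)
  + COOH → C:1 H:1 O:2
  + CH3 → C:1 H:3
  + Cl → Cl:1
  + F → F:1
Element totals:
  C: 12
  H: 8
  Cl: 1
  F: 1
  O: 2
Molecular formula: C12H8ClFO2.
  M = 12(12.0) + 8(1.007825) + 34.968853 + 18.998403 + 2(15.994915)
    = 144.000000 + 8.062600 + 34.968853 + 18.998403 + 31.989830 = 238.019686

238.0197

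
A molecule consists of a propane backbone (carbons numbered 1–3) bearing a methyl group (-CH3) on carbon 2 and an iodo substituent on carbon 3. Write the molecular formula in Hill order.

C4H9I

Atom tally by fragment:
  CH3 → C:1 H:3
  CH(CH3) → C:2 H:4
  CH2I → C:1 H:2 I:1
Element totals:
  C: 4
  H: 9
  I: 1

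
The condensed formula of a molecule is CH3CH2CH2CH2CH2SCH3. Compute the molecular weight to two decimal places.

Atom tally by fragment:
  CH3 → C:1 H:3
  CH2 → C:1 H:2
  CH2 → C:1 H:2
  CH2 → C:1 H:2
  CH2SCH3 → C:2 H:5 S:1
Element totals:
  C: 6
  H: 14
  S: 1
Molecular formula: C6H14S.
  M = 6(12.011) + 14(1.008) + 32.06
    = 72.066 + 14.112 + 32.060 = 118.238

118.24 g/mol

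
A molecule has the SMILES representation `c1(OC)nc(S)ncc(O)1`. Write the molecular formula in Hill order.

C5H6N2O2S

Atom tally by fragment:
  pyrimidine ring core → C:4 H:4 N:2
  (− 3 ring H displaced by substituents)
  + OCH3 → C:1 H:3 O:1
  + SH → S:1 H:1
  + OH → O:1 H:1
Element totals:
  C: 5
  H: 6
  N: 2
  O: 2
  S: 1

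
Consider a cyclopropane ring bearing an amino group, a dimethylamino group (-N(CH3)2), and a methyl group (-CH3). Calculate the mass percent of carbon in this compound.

Atom tally by fragment:
  cyclopropane ring core → C:3 H:6
  (− 3 ring H displaced by substituents)
  + NH2 → N:1 H:2
  + N(CH3)2 → N:1 C:2 H:6
  + CH3 → C:1 H:3
Element totals:
  C: 6
  H: 14
  N: 2
Molecular formula: C6H14N2.
Molar mass = 114.192 g/mol.
Mass from C: 6 × 12.011 = 72.066 g/mol.
%C = 72.066 / 114.192 × 100 = 63.11%.

63.11%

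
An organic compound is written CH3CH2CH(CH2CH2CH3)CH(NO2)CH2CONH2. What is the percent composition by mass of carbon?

Element totals:
  C: 9
  H: 18
  N: 2
  O: 3
Molecular formula: C9H18N2O3.
Molar mass = 202.254 g/mol.
Mass from C: 9 × 12.011 = 108.099 g/mol.
%C = 108.099 / 202.254 × 100 = 53.45%.

53.45%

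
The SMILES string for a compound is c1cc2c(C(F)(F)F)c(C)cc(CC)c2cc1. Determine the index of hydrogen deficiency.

7

Atom tally by fragment:
  naphthalene ring system core → C:10 H:8
  (− 3 ring H displaced by substituents)
  + CF3 → C:1 F:3
  + CH3 → C:1 H:3
  + C2H5 → C:2 H:5
Element totals:
  C: 14
  H: 13
  F: 3
Molecular formula: C14H13F3.
DoU = (2C + 2 + N − H − X) / 2 = (2·14 + 2 + 0 − 13 − 3) / 2 = 7.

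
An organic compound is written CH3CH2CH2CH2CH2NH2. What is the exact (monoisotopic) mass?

Atom tally by fragment:
  CH3 → C:1 H:3
  CH2 → C:1 H:2
  CH2 → C:1 H:2
  CH2 → C:1 H:2
  CH2NH2 → C:1 H:4 N:1
Element totals:
  C: 5
  H: 13
  N: 1
Molecular formula: C5H13N.
  M = 5(12.0) + 13(1.007825) + 14.003074
    = 60.000000 + 13.101725 + 14.003074 = 87.104799

87.1048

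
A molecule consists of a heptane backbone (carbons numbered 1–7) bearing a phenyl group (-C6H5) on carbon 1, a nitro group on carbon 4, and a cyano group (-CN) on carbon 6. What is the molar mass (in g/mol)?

246.31 g/mol

Atom tally by fragment:
  C6H5CH2 → C:7 H:7
  CH2 → C:1 H:2
  CH2 → C:1 H:2
  CH(NO2) → C:1 H:1 N:1 O:2
  CH2 → C:1 H:2
  CH(CN) → C:2 H:1 N:1
  CH3 → C:1 H:3
Element totals:
  C: 14
  H: 18
  N: 2
  O: 2
Molecular formula: C14H18N2O2.
  M = 14(12.011) + 18(1.008) + 2(14.007) + 2(15.999)
    = 168.154 + 18.144 + 28.014 + 31.998 = 246.310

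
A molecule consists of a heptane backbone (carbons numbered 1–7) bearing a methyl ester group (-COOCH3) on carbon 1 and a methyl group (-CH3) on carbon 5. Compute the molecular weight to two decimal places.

Atom tally by fragment:
  CH3OOCCH2 → C:3 H:5 O:2
  CH2 → C:1 H:2
  CH2 → C:1 H:2
  CH2 → C:1 H:2
  CH(CH3) → C:2 H:4
  CH2 → C:1 H:2
  CH3 → C:1 H:3
Element totals:
  C: 10
  H: 20
  O: 2
Molecular formula: C10H20O2.
  M = 10(12.011) + 20(1.008) + 2(15.999)
    = 120.110 + 20.160 + 31.998 = 172.268

172.27 g/mol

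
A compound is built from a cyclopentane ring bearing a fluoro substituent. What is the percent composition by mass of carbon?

Atom tally by fragment:
  cyclopentane ring core → C:5 H:10
  (− 1 ring H displaced by substituents)
  + F → F:1
Element totals:
  C: 5
  H: 9
  F: 1
Molecular formula: C5H9F.
Molar mass = 88.125 g/mol.
Mass from C: 5 × 12.011 = 60.055 g/mol.
%C = 60.055 / 88.125 × 100 = 68.15%.

68.15%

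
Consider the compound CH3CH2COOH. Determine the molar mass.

Atom tally by fragment:
  CH3 → C:1 H:3
  CH2COOH → C:2 H:3 O:2
Element totals:
  C: 3
  H: 6
  O: 2
Molecular formula: C3H6O2.
  M = 3(12.011) + 6(1.008) + 2(15.999)
    = 36.033 + 6.048 + 31.998 = 74.079

74.08 g/mol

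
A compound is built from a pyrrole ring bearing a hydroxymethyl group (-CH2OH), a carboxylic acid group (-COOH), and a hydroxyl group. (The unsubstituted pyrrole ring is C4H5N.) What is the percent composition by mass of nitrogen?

Atom tally by fragment:
  pyrrole ring core → C:4 H:5 N:1
  (− 3 ring H displaced by substituents)
  + CH2OH → C:1 H:3 O:1
  + COOH → C:1 H:1 O:2
  + OH → O:1 H:1
Element totals:
  C: 6
  H: 7
  N: 1
  O: 4
Molecular formula: C6H7NO4.
Molar mass = 157.125 g/mol.
Mass from N: 1 × 14.007 = 14.007 g/mol.
%N = 14.007 / 157.125 × 100 = 8.91%.

8.91%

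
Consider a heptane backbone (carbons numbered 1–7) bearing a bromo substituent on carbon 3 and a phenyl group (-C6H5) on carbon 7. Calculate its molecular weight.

255.20 g/mol

Atom tally by fragment:
  CH3 → C:1 H:3
  CH2 → C:1 H:2
  CH(Br) → C:1 H:1 Br:1
  CH2 → C:1 H:2
  CH2 → C:1 H:2
  CH2 → C:1 H:2
  CH2C6H5 → C:7 H:7
Element totals:
  C: 13
  H: 19
  Br: 1
Molecular formula: C13H19Br.
  M = 13(12.011) + 19(1.008) + 79.904
    = 156.143 + 19.152 + 79.904 = 255.199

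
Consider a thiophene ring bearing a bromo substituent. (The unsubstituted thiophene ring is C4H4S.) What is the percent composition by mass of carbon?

29.47%

Atom tally by fragment:
  thiophene ring core → C:4 H:4 S:1
  (− 1 ring H displaced by substituents)
  + Br → Br:1
Element totals:
  C: 4
  H: 3
  Br: 1
  S: 1
Molecular formula: C4H3BrS.
Molar mass = 163.032 g/mol.
Mass from C: 4 × 12.011 = 48.044 g/mol.
%C = 48.044 / 163.032 × 100 = 29.47%.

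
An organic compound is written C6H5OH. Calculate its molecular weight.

Atom tally by fragment:
  benzene ring core → C:6 H:6
  (− 1 ring H displaced by substituents)
  + OH → O:1 H:1
Element totals:
  C: 6
  H: 6
  O: 1
Molecular formula: C6H6O.
  M = 6(12.011) + 6(1.008) + 15.999
    = 72.066 + 6.048 + 15.999 = 94.113

94.11 g/mol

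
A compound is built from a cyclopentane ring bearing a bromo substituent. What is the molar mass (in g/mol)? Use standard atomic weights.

149.03 g/mol

Atom tally by fragment:
  cyclopentane ring core → C:5 H:10
  (− 1 ring H displaced by substituents)
  + Br → Br:1
Element totals:
  C: 5
  H: 9
  Br: 1
Molecular formula: C5H9Br.
  M = 5(12.011) + 9(1.008) + 79.904
    = 60.055 + 9.072 + 79.904 = 149.031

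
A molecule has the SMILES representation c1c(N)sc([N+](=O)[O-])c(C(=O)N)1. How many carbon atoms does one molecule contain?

5

Atom tally by fragment:
  thiophene ring core → C:4 H:4 S:1
  (− 3 ring H displaced by substituents)
  + NH2 → N:1 H:2
  + NO2 → N:1 O:2
  + CONH2 → C:1 H:2 O:1 N:1
Element totals:
  C: 5
  H: 5
  N: 3
  O: 3
  S: 1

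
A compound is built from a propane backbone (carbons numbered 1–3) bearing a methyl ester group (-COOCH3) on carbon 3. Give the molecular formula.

C5H10O2

Atom tally by fragment:
  CH3 → C:1 H:3
  CH2 → C:1 H:2
  CH2COOCH3 → C:3 H:5 O:2
Element totals:
  C: 5
  H: 10
  O: 2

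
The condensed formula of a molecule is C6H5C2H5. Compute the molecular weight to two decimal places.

106.17 g/mol

Atom tally by fragment:
  benzene ring core → C:6 H:6
  (− 1 ring H displaced by substituents)
  + C2H5 → C:2 H:5
Element totals:
  C: 8
  H: 10
Molecular formula: C8H10.
  M = 8(12.011) + 10(1.008)
    = 96.088 + 10.080 = 106.168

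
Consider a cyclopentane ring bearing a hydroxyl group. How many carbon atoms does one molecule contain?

5

Atom tally by fragment:
  cyclopentane ring core → C:5 H:10
  (− 1 ring H displaced by substituents)
  + OH → O:1 H:1
Element totals:
  C: 5
  H: 10
  O: 1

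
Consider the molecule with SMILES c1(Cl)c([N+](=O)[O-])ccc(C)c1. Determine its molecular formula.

Atom tally by fragment:
  benzene ring core → C:6 H:6
  (− 3 ring H displaced by substituents)
  + Cl → Cl:1
  + NO2 → N:1 O:2
  + CH3 → C:1 H:3
Element totals:
  C: 7
  H: 6
  Cl: 1
  N: 1
  O: 2

C7H6ClNO2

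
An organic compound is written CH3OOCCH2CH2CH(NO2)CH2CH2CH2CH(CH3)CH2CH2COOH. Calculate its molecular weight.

289.33 g/mol

Element totals:
  C: 13
  H: 23
  N: 1
  O: 6
Molecular formula: C13H23NO6.
  M = 13(12.011) + 23(1.008) + 14.007 + 6(15.999)
    = 156.143 + 23.184 + 14.007 + 95.994 = 289.328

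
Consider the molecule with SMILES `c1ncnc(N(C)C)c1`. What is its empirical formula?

C2H3N

Atom tally by fragment:
  pyrimidine ring core → C:4 H:4 N:2
  (− 1 ring H displaced by substituents)
  + N(CH3)2 → N:1 C:2 H:6
Element totals:
  C: 6
  H: 9
  N: 3
Molecular formula: C6H9N3.
gcd of subscripts = 3; dividing each by 3:
  C: 6/3 = 2
  H: 9/3 = 3
  N: 3/3 = 1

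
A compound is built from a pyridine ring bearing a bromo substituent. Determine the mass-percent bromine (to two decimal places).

50.57%

Atom tally by fragment:
  pyridine ring core → C:5 H:5 N:1
  (− 1 ring H displaced by substituents)
  + Br → Br:1
Element totals:
  C: 5
  H: 4
  Br: 1
  N: 1
Molecular formula: C5H4BrN.
Molar mass = 157.998 g/mol.
Mass from Br: 1 × 79.904 = 79.904 g/mol.
%Br = 79.904 / 157.998 × 100 = 50.57%.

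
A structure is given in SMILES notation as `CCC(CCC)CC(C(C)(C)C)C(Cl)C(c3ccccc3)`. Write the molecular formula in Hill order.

Atom tally by fragment:
  CH3 → C:1 H:3
  CH2 → C:1 H:2
  CH(CH2CH2CH3) → C:4 H:8
  CH2 → C:1 H:2
  CH(C(CH3)3) → C:5 H:10
  CH(Cl) → C:1 H:1 Cl:1
  CH2C6H5 → C:7 H:7
Element totals:
  C: 20
  H: 33
  Cl: 1

C20H33Cl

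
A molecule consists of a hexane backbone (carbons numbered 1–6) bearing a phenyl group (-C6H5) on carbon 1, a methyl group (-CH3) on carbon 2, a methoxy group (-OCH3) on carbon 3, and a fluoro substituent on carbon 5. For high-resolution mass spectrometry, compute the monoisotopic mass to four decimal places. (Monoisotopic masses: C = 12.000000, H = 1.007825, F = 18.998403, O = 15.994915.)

224.1576

Atom tally by fragment:
  C6H5CH2 → C:7 H:7
  CH(CH3) → C:2 H:4
  CH(OCH3) → C:2 H:4 O:1
  CH2 → C:1 H:2
  CH(F) → C:1 H:1 F:1
  CH3 → C:1 H:3
Element totals:
  C: 14
  H: 21
  F: 1
  O: 1
Molecular formula: C14H21FO.
  M = 14(12.0) + 21(1.007825) + 18.998403 + 15.994915
    = 168.000000 + 21.164325 + 18.998403 + 15.994915 = 224.157643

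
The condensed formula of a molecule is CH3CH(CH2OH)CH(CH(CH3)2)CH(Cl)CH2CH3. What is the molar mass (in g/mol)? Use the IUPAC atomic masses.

192.73 g/mol

Atom tally by fragment:
  CH3 → C:1 H:3
  CH(CH2OH) → C:2 H:4 O:1
  CH(CH(CH3)2) → C:4 H:8
  CH(Cl) → C:1 H:1 Cl:1
  CH2 → C:1 H:2
  CH3 → C:1 H:3
Element totals:
  C: 10
  H: 21
  Cl: 1
  O: 1
Molecular formula: C10H21ClO.
  M = 10(12.011) + 21(1.008) + 35.45 + 15.999
    = 120.110 + 21.168 + 35.450 + 15.999 = 192.727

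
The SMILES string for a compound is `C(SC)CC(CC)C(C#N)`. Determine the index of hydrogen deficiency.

Atom tally by fragment:
  CH3SCH2 → C:2 H:5 S:1
  CH2 → C:1 H:2
  CH(C2H5) → C:3 H:6
  CH2CN → C:2 H:2 N:1
Element totals:
  C: 8
  H: 15
  N: 1
  S: 1
Molecular formula: C8H15NS.
DoU = (2C + 2 + N − H − X) / 2 = (2·8 + 2 + 1 − 15 − 0) / 2 = 2.

2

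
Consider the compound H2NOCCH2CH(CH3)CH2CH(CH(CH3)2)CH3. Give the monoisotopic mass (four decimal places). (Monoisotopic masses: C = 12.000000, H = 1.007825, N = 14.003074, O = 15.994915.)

Element totals:
  C: 10
  H: 21
  N: 1
  O: 1
Molecular formula: C10H21NO.
  M = 10(12.0) + 21(1.007825) + 14.003074 + 15.994915
    = 120.000000 + 21.164325 + 14.003074 + 15.994915 = 171.162314

171.1623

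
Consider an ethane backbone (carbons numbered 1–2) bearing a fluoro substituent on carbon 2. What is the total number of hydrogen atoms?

Atom tally by fragment:
  CH3 → C:1 H:3
  CH2F → C:1 H:2 F:1
Element totals:
  C: 2
  H: 5
  F: 1

5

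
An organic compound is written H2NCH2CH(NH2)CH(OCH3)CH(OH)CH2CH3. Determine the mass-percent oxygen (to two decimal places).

19.72%

Element totals:
  C: 7
  H: 18
  N: 2
  O: 2
Molecular formula: C7H18N2O2.
Molar mass = 162.233 g/mol.
Mass from O: 2 × 15.999 = 31.998 g/mol.
%O = 31.998 / 162.233 × 100 = 19.72%.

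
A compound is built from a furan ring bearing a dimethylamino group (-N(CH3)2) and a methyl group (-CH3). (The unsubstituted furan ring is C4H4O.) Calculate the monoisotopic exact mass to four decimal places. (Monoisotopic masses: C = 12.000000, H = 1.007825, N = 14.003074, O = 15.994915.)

125.0841

Atom tally by fragment:
  furan ring core → C:4 H:4 O:1
  (− 2 ring H displaced by substituents)
  + N(CH3)2 → N:1 C:2 H:6
  + CH3 → C:1 H:3
Element totals:
  C: 7
  H: 11
  N: 1
  O: 1
Molecular formula: C7H11NO.
  M = 7(12.0) + 11(1.007825) + 14.003074 + 15.994915
    = 84.000000 + 11.086075 + 14.003074 + 15.994915 = 125.084064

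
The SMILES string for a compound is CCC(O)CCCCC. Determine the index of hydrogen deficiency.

0

Atom tally by fragment:
  CH3 → C:1 H:3
  CH2 → C:1 H:2
  CH(OH) → C:1 H:2 O:1
  CH2 → C:1 H:2
  CH2 → C:1 H:2
  CH2 → C:1 H:2
  CH2 → C:1 H:2
  CH3 → C:1 H:3
Element totals:
  C: 8
  H: 18
  O: 1
Molecular formula: C8H18O.
DoU = (2C + 2 + N − H − X) / 2 = (2·8 + 2 + 0 − 18 − 0) / 2 = 0.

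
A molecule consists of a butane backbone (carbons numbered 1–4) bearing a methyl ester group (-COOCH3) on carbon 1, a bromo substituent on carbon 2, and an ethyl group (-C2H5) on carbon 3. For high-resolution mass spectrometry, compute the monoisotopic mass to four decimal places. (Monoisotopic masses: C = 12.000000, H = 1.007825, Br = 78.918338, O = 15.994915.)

222.0255

Atom tally by fragment:
  CH3OOCCH2 → C:3 H:5 O:2
  CH(Br) → C:1 H:1 Br:1
  CH(C2H5) → C:3 H:6
  CH3 → C:1 H:3
Element totals:
  C: 8
  H: 15
  Br: 1
  O: 2
Molecular formula: C8H15BrO2.
  M = 8(12.0) + 15(1.007825) + 78.918338 + 2(15.994915)
    = 96.000000 + 15.117375 + 78.918338 + 31.989830 = 222.025543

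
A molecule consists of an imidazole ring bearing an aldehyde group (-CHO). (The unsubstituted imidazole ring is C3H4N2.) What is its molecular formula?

Atom tally by fragment:
  imidazole ring core → C:3 H:4 N:2
  (− 1 ring H displaced by substituents)
  + CHO → C:1 H:1 O:1
Element totals:
  C: 4
  H: 4
  N: 2
  O: 1

C4H4N2O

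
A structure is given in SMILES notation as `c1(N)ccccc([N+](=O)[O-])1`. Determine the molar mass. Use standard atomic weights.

Atom tally by fragment:
  benzene ring core → C:6 H:6
  (− 2 ring H displaced by substituents)
  + NH2 → N:1 H:2
  + NO2 → N:1 O:2
Element totals:
  C: 6
  H: 6
  N: 2
  O: 2
Molecular formula: C6H6N2O2.
  M = 6(12.011) + 6(1.008) + 2(14.007) + 2(15.999)
    = 72.066 + 6.048 + 28.014 + 31.998 = 138.126

138.13 g/mol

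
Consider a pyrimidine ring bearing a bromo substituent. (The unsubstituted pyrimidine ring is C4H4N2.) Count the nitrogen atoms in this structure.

2

Atom tally by fragment:
  pyrimidine ring core → C:4 H:4 N:2
  (− 1 ring H displaced by substituents)
  + Br → Br:1
Element totals:
  C: 4
  H: 3
  Br: 1
  N: 2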